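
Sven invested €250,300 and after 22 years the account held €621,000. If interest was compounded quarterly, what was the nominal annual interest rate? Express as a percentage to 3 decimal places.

(1 + r/4)^88 = 621,000/250,300 = 2.48102.
1 + r/4 = 2.48102^(1/88) ≈ 1.010379, so r/4 ≈ 0.0103793.
r ≈ 4·0.0103793 = 4.15172%.

4.152%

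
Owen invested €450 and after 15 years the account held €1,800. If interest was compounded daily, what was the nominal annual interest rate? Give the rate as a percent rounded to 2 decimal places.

(1 + r/365)^5475 = 1,800/450 = 4.
1 + r/365 = 4^(1/5475) ≈ 1.000253, so r/365 ≈ 0.000253237.
r ≈ 365·0.000253237 = 9.24313%.

9.24%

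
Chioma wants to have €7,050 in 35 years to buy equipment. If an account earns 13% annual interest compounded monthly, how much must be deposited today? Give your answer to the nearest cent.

Periodic rate = 13%/12 = 0.0108333; 420 periods.
P = 7,050/(1 + 0.13/12)^420 ≈ 7,050/92.3449231 ≈ 76.3442.

€76.34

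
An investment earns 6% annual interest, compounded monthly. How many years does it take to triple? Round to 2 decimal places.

(1 + 0.005)^(12t) = 3.
12t = ln 3 / ln(1 + 0.005) ≈ 1.0986/0.00498754 ≈ 220.2713.
t ≈ 18.3559.

18.36 years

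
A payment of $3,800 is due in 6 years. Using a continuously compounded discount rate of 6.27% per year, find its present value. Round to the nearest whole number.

P = A·e^(−rt) = 3,800·e^(−0.3762).
e^(−0.3762) ≈ 0.6864650263, so P ≈ 2,608.5671.

$2,609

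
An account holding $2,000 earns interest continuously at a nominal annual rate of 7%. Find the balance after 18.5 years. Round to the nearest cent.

$7,301.99

A = P·e^(rt) = 2,000·e^(0.07·18.5) = 2,000·e^1.295.
e^1.295 ≈ 3.650995974, so A ≈ 7,301.9919.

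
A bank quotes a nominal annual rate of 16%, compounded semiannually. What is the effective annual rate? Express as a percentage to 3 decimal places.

EAR = (1 + 16%/2)^2 − 1 = (1 + 0.08)^2 − 1.
(1 + 0.08)^2 ≈ 1.1664, so EAR ≈ 16.64000%.

16.640%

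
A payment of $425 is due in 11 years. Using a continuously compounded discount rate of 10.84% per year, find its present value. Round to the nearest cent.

$128.98

P = A·e^(−rt) = 425·e^(−1.1924).
e^(−1.1924) ≈ 0.303492008, so P ≈ 128.9841.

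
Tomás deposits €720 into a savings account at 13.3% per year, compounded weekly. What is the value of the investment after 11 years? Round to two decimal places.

€3,103.80

Periodic rate = 13.3%/52 = 0.00255769; periods = 52·11 = 572.
A = 720·(1 + 0.133/52)^572 ≈ 720·4.310837635 ≈ 3,103.8031.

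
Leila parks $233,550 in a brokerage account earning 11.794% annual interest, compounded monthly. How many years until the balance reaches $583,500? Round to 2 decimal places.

(1 + 0.00982833)^(12t) = 583,500/233,550 = 2.4984.
12t·ln(1 + 0.00982833) = ln(2.4984); 12t = 0.91565/0.00978035 ≈ 93.6212.
t ≈ 7.8018 years.

7.80 years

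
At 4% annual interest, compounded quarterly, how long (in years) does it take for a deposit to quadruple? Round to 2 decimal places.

34.83 years

(1 + 0.01)^(4t) = 4.
4t = ln 4 / ln(1 + 0.01) ≈ 1.3863/0.00995033 ≈ 139.3214.
t ≈ 34.8304.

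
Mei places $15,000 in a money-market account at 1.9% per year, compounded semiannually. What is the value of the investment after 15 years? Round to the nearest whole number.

Periodic rate = 1.9%/2 = 0.0095; periods = 2·15 = 30.
A = 15,000·(1 + 0.0095)^30 ≈ 15,000·1.3279743859 ≈ 19,919.6158.

$19,920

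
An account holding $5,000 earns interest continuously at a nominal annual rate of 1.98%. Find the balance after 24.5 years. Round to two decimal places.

$8,121.69

A = P·e^(rt) = 5,000·e^(0.0198·24.5) = 5,000·e^0.4851.
e^0.4851 ≈ 1.624337434, so A ≈ 8,121.6872.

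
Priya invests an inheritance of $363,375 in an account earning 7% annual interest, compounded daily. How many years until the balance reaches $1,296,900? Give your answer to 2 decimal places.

We need (1 + 0.000191781)^(365t) = 3.569, so 365t = ln 3.569 / ln 1.000192 ≈ 6634.7547.
t ≈ 6634.7547/365 = 18.1774 years.

18.18 years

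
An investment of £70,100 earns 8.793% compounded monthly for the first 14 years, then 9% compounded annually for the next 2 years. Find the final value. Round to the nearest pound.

£283,953

Phase 1: 70,100·(1 + 0.0073275)^168 ≈ 238,997.8500.
Phase 2: 238,997.8500·(1 + 0.09)^2 ≈ 283,953.3456.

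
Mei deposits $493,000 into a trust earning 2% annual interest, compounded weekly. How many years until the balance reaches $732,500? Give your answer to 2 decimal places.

We need (1 + 0.000384615)^(52t) = 1.4858, so 52t = ln 1.4858 / ln 1.000385 ≈ 1029.6788.
t ≈ 1029.6788/52 = 19.8015 years.

19.80 years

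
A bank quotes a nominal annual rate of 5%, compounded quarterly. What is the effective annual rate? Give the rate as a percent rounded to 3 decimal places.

5.095%

One year is 4 periods at 0.0125 each: (1 + 0.0125)^4 ≈ 1.050945.
EAR = 1.050945 − 1 ≈ 5.09453%.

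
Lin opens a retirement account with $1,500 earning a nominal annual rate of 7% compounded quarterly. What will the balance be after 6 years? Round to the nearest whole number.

Periodic rate = 7%/4 = 0.0175; periods = 4·6 = 24.
A = 1,500·(1 + 0.0175)^24 ≈ 1,500·1.516442786 ≈ 2,274.6642.

$2,275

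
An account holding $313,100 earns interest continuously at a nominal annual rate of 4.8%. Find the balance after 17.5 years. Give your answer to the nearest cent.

$725,254.50

A = P·e^(rt) = 313,100·e^(0.048·17.5) = 313,100·e^0.84.
e^0.84 ≈ 2.31636697678, so A ≈ 725,254.5004.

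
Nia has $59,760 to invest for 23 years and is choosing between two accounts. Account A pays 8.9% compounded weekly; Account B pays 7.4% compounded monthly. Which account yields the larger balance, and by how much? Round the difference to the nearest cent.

A: (1 + 0.089/52)^1196 ≈ 7.73109289847, so 59,760 × 7.73109289847 ≈ 462,010.1116.
B: (1 + 0.074/12)^276 ≈ 5.45631493628, so 59,760 × 5.45631493628 ≈ 326,069.3806.
Difference ≈ 135,940.7310 in favor of A.

Account A, by $135,940.73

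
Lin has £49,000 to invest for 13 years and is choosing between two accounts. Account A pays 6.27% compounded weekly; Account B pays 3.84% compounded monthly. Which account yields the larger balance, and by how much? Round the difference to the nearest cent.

Account A growth factor: (1 + 0.0627/52)^676 ≈ 2.25829246987; balance ≈ 110,656.3310.
Account B growth factor: (1 + 0.0032)^156 ≈ 1.646090331; balance ≈ 80,658.4262.
Account A is larger by 29,997.9048.

Account A, by £29,997.90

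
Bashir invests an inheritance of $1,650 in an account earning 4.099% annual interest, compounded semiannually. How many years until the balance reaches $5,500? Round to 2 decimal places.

(1 + 0.020495)^(2t) = 5,500/1,650 = 3.3333.
2t·ln(1 + 0.020495) = ln(3.3333); 2t = 1.204/0.0202878 ≈ 59.3447.
t ≈ 29.6723 years.

29.67 years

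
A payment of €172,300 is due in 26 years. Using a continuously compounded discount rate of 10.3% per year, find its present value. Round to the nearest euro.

P = A·e^(−rt) = 172,300·e^(−2.678).
e^(−2.678) ≈ 0.0687004176804, so P ≈ 11,837.0820.

€11,837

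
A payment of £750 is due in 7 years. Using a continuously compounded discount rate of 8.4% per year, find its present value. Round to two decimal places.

P = A·e^(−rt) = 750·e^(−0.588).
e^(−0.588) ≈ 0.555437049, so P ≈ 416.5778.

£416.58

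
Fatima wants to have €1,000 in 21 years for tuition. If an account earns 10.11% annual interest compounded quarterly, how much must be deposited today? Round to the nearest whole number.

€123

Growth factor = (1 + 0.025275)^84 ≈ 8.13937194.
P = 1,000/8.13937194 ≈ 122.8596.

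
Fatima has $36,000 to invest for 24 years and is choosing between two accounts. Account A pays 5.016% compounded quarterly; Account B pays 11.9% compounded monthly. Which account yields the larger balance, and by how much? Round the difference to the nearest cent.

A: (1 + 0.01254)^96 ≈ 3.30803526472, so 36,000 × 3.30803526472 ≈ 119,089.2695.
B: (1 + 0.119/12)^288 ≈ 17.1488639447, so 36,000 × 17.1488639447 ≈ 617,359.1020.
Difference ≈ 498,269.8325 in favor of B.

Account B, by $498,269.83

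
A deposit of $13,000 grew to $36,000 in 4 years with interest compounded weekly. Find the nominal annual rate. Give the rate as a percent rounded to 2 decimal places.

(1 + r/52)^208 = 36,000/13,000 = 2.76923.
1 + r/52 = 2.76923^(1/208) ≈ 1.004909, so r/52 ≈ 0.00490898.
r ≈ 52·0.00490898 = 25.52669%.

25.53%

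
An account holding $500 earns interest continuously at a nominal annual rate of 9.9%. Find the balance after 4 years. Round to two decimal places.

$742.93

A = P·e^(rt) = 500·e^(0.099·4) = 500·e^0.396.
e^0.396 ≈ 1.48586932, so A ≈ 742.9347.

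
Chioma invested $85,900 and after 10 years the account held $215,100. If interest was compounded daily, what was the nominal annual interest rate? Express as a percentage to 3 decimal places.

(1 + r/365)^3650 = 215,100/85,900 = 2.50407.
1 + r/365 = 2.50407^(1/3650) ≈ 1.000252, so r/365 ≈ 0.000251516.
r ≈ 365·0.000251516 = 9.18035%.

9.180%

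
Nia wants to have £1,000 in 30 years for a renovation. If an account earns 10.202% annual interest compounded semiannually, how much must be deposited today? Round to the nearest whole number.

£51

Growth factor = (1 + 0.05101)^60 ≈ 19.7884097.
P = 1,000/19.7884097 ≈ 50.5346.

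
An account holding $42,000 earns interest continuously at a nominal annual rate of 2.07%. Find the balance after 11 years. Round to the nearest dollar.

A = P·e^(rt) = 42,000·e^(0.0207·11) = 42,000·e^0.2277.
e^0.2277 ≈ 1.2557085564, so A ≈ 52,739.7594.

$52,740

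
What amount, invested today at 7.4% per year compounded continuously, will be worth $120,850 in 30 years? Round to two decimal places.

P = A·e^(−rt) = 120,850·e^(−2.22).
e^(−2.22) ≈ 0.108609108825, so P ≈ 13,125.4108.

$13,125.41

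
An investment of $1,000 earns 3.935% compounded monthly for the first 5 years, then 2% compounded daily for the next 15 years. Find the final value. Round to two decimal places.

$1,642.83

After 5 years at 3.935%: 1,000 × 1.217047831 ≈ 1,217.0478.
Then 15 years at 2%: 1,217.0478 × 1.349847713 ≈ 1,642.8292.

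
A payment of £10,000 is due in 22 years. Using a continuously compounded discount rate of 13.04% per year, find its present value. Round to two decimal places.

£567.67

P = A·e^(−rt) = 10,000·e^(−2.8688).
e^(−2.8688) ≈ 0.05676700613, so P ≈ 567.6701.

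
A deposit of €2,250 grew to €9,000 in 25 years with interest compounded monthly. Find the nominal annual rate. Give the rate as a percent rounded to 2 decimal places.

5.56%

(1 + r/12)^300 = 9,000/2,250 = 4.
1 + r/12 = 4^(1/300) ≈ 1.004632, so r/12 ≈ 0.00463167.
r ≈ 12·0.00463167 = 5.55801%.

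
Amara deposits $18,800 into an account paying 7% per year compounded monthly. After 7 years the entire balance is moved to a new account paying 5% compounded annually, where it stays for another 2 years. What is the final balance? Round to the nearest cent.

Phase 1: 18,800·(1 + 0.07/12)^84 ≈ 30,643.8882.
Phase 2: 30,643.8882·(1 + 0.05)^2 ≈ 33,784.8868.

$33,784.89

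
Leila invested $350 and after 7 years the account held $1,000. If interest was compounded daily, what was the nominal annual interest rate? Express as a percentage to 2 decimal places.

15.00%

The 2555-period growth factor is 1,000/350 = 2.85714.
r/365 = 2.85714^(1/2555) − 1 ≈ 0.000410974, so r ≈ 365·0.000410974 = 15.00054%.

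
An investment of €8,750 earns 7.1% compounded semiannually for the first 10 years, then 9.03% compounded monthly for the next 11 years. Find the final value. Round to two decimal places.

After 10 years at 7.1%: 8,750 × 2.0091023636 ≈ 17,579.6457.
Then 11 years at 9.03%: 17,579.6457 × 2.6901080291 ≈ 47,291.1460.

€47,291.15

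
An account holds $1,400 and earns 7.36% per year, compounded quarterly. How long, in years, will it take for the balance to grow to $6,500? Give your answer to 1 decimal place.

We need (1 + 0.0184)^(4t) = 4.6429, so 4t = ln 4.6429 / ln 1.0184 ≈ 84.2072.
t ≈ 84.2072/4 = 21.0518 years.

21.1 years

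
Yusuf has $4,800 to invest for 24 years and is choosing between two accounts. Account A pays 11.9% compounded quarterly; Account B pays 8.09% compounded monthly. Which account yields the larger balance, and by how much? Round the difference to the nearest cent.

A: (1 + 0.02975)^96 ≈ 16.682182206, so 4,800 × 16.682182206 ≈ 80,074.4746.
B: (1 + 0.0809/12)^288 ≈ 6.9246288665, so 4,800 × 6.9246288665 ≈ 33,238.2186.
Difference ≈ 46,836.2560 in favor of A.

Account A, by $46,836.26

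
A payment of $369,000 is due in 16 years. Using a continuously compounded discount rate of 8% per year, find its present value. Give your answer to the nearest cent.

P = A·e^(−rt) = 369,000·e^(−1.28).
e^(−1.28) ≈ 0.278037300453, so P ≈ 102,595.7639.

$102,595.76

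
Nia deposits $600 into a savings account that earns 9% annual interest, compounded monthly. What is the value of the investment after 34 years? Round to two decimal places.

Periodic rate = 9%/12 = 0.0075; periods = 12·34 = 408.
A = 600·(1 + 0.0075)^408 ≈ 600·21.085425225 ≈ 12,651.2551.

$12,651.26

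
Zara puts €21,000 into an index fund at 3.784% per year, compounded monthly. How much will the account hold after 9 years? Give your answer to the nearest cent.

Growth factor = (1 + 0.03784/12)^108 ≈ 1.4049815577.
A ≈ 21,000 × 1.4049815577 ≈ 29,504.6127.

€29,504.61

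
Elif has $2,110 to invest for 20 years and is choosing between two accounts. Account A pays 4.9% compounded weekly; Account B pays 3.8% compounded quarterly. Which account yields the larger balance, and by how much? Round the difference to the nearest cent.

Account A growth factor: (1 + 0.049/52)^1040 ≈ 2.663227036; balance ≈ 5,619.4090.
Account B growth factor: (1 + 0.0095)^80 ≈ 2.130619328; balance ≈ 4,495.6068.
Account A is larger by 1,123.8023.

Account A, by $1,123.80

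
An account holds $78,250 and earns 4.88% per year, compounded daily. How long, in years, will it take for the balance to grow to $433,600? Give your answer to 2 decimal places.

35.09 years

(1 + 0.000133699)^(365t) = 433,600/78,250 = 5.5412.
365t·ln(1 + 0.000133699) = ln(5.5412); 365t = 1.7122/0.00013369 ≈ 12807.3719.
t ≈ 35.0887 years.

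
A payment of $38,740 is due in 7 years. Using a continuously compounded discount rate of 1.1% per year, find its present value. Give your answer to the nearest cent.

P = A·e^(−rt) = 38,740·e^(−0.077).
e^(−0.077) ≈ 0.92588985361, so P ≈ 35,868.9729.

$35,868.97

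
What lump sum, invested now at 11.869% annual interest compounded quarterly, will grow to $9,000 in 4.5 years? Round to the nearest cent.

Periodic rate = 11.869%/4 = 0.0296725; 18 periods.
P = 9,000/(1 + 0.0296725)^18 ≈ 9,000/1.692715813 ≈ 5,316.8996.

$5,316.90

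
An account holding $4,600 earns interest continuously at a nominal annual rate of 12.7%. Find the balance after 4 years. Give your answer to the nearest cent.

A = P·e^(rt) = 4,600·e^(0.127·4) = 4,600·e^0.508.
e^0.508 ≈ 1.661963941, so A ≈ 7,645.0341.

$7,645.03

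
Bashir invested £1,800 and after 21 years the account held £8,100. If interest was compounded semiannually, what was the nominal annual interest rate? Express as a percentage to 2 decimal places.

7.29%

(1 + r/2)^42 = 8,100/1,800 = 4.5.
1 + r/2 = 4.5^(1/42) ≈ 1.03646, so r/2 ≈ 0.0364603.
r ≈ 2·0.0364603 = 7.29206%.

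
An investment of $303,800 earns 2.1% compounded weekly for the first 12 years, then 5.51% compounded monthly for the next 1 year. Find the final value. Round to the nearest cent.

Phase 1: 303,800·(1 + 0.021/52)^624 ≈ 390,847.9928.
Phase 2: 390,847.9928·(1 + 0.0551/12)^12 ≈ 412,935.9948.

$412,935.99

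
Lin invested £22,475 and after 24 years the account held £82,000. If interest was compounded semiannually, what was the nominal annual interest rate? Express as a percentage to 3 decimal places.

The 48-period growth factor is 82,000/22,475 = 3.6485.
r/2 = 3.6485^(1/48) − 1 ≈ 0.0273318, so r ≈ 2·0.0273318 = 5.46635%.

5.466%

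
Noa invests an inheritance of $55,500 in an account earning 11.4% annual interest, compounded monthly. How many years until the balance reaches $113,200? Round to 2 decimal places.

6.28 years

(1 + 0.0095)^(12t) = 113,200/55,500 = 2.0396.
12t·ln(1 + 0.0095) = ln(2.0396); 12t = 0.71277/0.00945516 ≈ 75.3846.
t ≈ 6.2820 years.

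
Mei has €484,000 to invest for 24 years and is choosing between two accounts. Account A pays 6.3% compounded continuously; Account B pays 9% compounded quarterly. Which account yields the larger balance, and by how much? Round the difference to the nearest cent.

Account B, by €1,902,221.33

Account A growth factor: e^(0.063·24) = e^1.512 ≈ 4.535793315403; balance ≈ 2,195,323.9647.
Account B growth factor: (1 + 0.0225)^96 ≈ 8.466002672242; balance ≈ 4,097,545.2934.
Account B is larger by 1,902,221.3287.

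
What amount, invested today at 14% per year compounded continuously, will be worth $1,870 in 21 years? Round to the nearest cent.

P = A·e^(−rt) = 1,870·e^(−2.94).
e^(−2.94) ≈ 0.05286572874, so P ≈ 98.8589.

$98.86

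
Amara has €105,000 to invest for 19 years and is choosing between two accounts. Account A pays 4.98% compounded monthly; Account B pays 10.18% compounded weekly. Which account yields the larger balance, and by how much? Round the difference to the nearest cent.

A: (1 + 0.00415)^228 ≈ 2.57086405385, so 105,000 × 2.57086405385 ≈ 269,940.7257.
B: (1 + 0.1018/52)^988 ≈ 6.90543776508, so 105,000 × 6.90543776508 ≈ 725,070.9653.
Difference ≈ 455,130.2397 in favor of B.

Account B, by €455,130.24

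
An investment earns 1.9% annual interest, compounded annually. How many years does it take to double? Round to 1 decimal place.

36.8 years

(1 + 0.019)^t = 2.
t = ln 2 / ln(1 + 0.019) ≈ 0.69315/0.0188218 ≈ 36.8269.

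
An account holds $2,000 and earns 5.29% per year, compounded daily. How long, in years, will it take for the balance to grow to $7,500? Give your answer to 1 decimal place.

(1 + 0.000144932)^(365t) = 7,500/2,000 = 3.75.
365t·ln(1 + 0.000144932) = ln(3.75); 365t = 1.3218/0.000144921 ≈ 9120.5263.
t ≈ 24.9877 years.

25.0 years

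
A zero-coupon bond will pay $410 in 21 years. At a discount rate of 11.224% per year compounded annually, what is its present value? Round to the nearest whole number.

$44

Annual rate = 11.224% = 0.11224; 21 periods.
P = 410/(1 + 0.11224)^21 ≈ 410/9.33616901 ≈ 43.9152.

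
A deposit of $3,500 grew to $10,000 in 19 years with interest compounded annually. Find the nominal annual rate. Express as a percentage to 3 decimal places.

(1 + r)^19 = 10,000/3,500 = 2.85714.
1 + r = 2.85714^(1/19) ≈ 1.056809, so r ≈ 0.0568088.
r ≈ 5.68088%.

5.681%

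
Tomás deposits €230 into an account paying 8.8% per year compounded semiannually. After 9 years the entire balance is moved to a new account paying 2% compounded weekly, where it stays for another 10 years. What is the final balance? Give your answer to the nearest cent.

After 9 years at 8.8%: 230 × 2.17074583 ≈ 499.2715.
Then 10 years at 2%: 499.2715 × 1.22135579 ≈ 609.7882.

€609.79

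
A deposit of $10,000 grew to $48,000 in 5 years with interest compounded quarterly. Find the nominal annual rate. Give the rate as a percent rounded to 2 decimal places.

32.64%

The 20-period growth factor is 48,000/10,000 = 4.8.
r/4 = 4.8^(1/20) − 1 ≈ 0.0815885, so r ≈ 4·0.0815885 = 32.63540%.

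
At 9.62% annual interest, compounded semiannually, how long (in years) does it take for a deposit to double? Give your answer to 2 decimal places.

7.38 years

(1 + 0.0481)^(2t) = 2.
2t = ln 2 / ln(1 + 0.0481) ≈ 0.69315/0.046979 ≈ 14.7544.
t ≈ 7.3772.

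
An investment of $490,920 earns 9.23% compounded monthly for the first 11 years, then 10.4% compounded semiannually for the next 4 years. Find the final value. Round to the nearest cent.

$2,024,830.62

Phase 1: 490,920·(1 + 0.0923/12)^132 ≈ 1,349,779.3514.
Phase 2: 1,349,779.3514·(1 + 0.052)^8 ≈ 2,024,830.6151.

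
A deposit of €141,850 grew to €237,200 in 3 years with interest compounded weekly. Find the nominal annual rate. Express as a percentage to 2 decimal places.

The 156-period growth factor is 237,200/141,850 = 1.67219.
r/52 = 1.67219^(1/156) − 1 ≈ 0.00330116, so r ≈ 52·0.00330116 = 17.16606%.

17.17%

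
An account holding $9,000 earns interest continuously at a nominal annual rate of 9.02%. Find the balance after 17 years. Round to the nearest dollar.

A = P·e^(rt) = 9,000·e^(0.0902·17) = 9,000·e^1.5334.
e^1.5334 ≈ 4.6339053468, so A ≈ 41,705.1481.

$41,705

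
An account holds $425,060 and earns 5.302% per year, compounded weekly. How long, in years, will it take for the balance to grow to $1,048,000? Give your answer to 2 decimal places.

17.03 years

(1 + 0.00101962)^(52t) = 1,048,000/425,060 = 2.4655.
52t·ln(1 + 0.00101962) = ln(2.4655); 52t = 0.90241/0.0010191 ≈ 885.4991.
t ≈ 17.0288 years.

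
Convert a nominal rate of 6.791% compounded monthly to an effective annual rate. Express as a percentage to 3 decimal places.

EAR = (1 + 6.791%/12)^12 − 1 = (1 + 0.00565917)^12 − 1.
(1 + 0.00565917)^12 ≈ 1.070064, so EAR ≈ 7.00641%.

7.006%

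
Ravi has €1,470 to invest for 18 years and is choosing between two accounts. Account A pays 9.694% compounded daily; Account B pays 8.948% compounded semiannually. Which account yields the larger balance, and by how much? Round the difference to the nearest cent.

Account A, by €1,308.65

Account A growth factor: (1 + 0.09694/365)^6570 ≈ 5.724117134; balance ≈ 8,414.4522.
Account B growth factor: (1 + 0.04474)^36 ≈ 4.833881764; balance ≈ 7,105.8062.
Account A is larger by 1,308.6460.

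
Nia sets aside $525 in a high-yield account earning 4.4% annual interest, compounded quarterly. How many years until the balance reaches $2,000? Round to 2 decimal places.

30.56 years

(1 + 0.011)^(4t) = 2,000/525 = 3.8095.
4t·ln(1 + 0.011) = ln(3.8095); 4t = 1.3375/0.0109399 ≈ 122.2588.
t ≈ 30.5647 years.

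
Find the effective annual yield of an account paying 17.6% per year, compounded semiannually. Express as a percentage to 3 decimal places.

18.374%

One year is 2 periods at 0.088 each: (1 + 0.088)^2 ≈ 1.183744.
EAR = 1.183744 − 1 ≈ 18.37440%.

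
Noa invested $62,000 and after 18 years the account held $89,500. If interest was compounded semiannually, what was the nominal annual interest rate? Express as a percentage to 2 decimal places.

(1 + r/2)^36 = 89,500/62,000 = 1.44355.
1 + r/2 = 1.44355^(1/36) ≈ 1.01025, so r/2 ≈ 0.0102495.
r ≈ 2·0.0102495 = 2.04990%.

2.05%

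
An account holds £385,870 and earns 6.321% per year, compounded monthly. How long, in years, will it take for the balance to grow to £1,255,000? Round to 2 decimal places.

We need (1 + 0.0052675)^(12t) = 3.2524, so 12t = ln 3.2524 / ln 1.005267 ≈ 224.4886.
t ≈ 224.4886/12 = 18.7074 years.

18.71 years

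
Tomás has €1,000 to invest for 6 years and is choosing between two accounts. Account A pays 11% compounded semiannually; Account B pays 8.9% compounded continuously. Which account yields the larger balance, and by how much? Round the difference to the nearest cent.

A: (1 + 0.055)^12 ≈ 1.901207486, so 1,000 × 1.901207486 ≈ 1,901.2075.
B: e^(0.089·6) = e^0.534 ≈ 1.705741647, so 1,000 × 1.705741647 ≈ 1,705.7416.
Difference ≈ 195.4658 in favor of A.

Account A, by €195.47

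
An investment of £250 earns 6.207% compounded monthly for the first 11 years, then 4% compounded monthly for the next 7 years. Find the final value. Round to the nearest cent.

Phase 1: 250·(1 + 0.0051725)^132 ≈ 493.9682.
Phase 2: 493.9682·(1 + 0.04/12)^84 ≈ 653.2798.

£653.28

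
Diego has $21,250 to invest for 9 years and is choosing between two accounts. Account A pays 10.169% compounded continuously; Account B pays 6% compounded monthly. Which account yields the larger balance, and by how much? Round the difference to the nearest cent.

Account A growth factor: e^(0.10169·9) = e^0.91521 ≈ 2.4972996298; balance ≈ 53,067.6171.
Account B growth factor: (1 + 0.005)^108 ≈ 1.7136994988; balance ≈ 36,416.1143.
Account A is larger by 16,651.5028.

Account A, by $16,651.50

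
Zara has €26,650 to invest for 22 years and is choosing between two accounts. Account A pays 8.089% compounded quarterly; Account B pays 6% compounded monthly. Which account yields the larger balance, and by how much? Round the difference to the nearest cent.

A: (1 + 0.0202225)^88 ≈ 5.82305586761, so 26,650 × 5.82305586761 ≈ 155,184.4389.
B: (1 + 0.005)^264 ≈ 3.7311293361, so 26,650 × 3.7311293361 ≈ 99,434.5968.
Difference ≈ 55,749.8421 in favor of A.

Account A, by €55,749.84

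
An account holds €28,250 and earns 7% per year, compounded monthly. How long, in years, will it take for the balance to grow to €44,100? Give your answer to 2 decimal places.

6.38 years

(1 + 0.00583333)^(12t) = 44,100/28,250 = 1.5611.
12t·ln(1 + 0.00583333) = ln(1.5611); 12t = 0.44537/0.00581639 ≈ 76.5710.
t ≈ 6.3809 years.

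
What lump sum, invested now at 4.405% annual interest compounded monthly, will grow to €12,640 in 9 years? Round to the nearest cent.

Growth factor = (1 + 0.04405/12)^108 ≈ 1.4854594597.
P = 12,640/1.4854594597 ≈ 8,509.1518.

€8,509.15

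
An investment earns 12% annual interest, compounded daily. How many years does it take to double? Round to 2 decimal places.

5.78 years

(1 + 0.000328767)^(365t) = 2.
365t = ln 2 / ln(1 + 0.000328767) ≈ 0.69315/0.000328713 ≈ 2108.6692.
t ≈ 5.7772.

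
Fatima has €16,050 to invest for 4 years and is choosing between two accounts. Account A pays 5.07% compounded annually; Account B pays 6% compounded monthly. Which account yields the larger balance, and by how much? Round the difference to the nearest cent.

A: (1 + 0.0507)^4 ≈ 1.2187508428, so 16,050 × 1.2187508428 ≈ 19,560.9510.
B: (1 + 0.005)^48 ≈ 1.2704891611, so 16,050 × 1.2704891611 ≈ 20,391.3510.
Difference ≈ 830.4000 in favor of B.

Account B, by €830.40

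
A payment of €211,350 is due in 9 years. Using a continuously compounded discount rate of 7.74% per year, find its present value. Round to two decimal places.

€105,310.75

P = A·e^(−rt) = 211,350·e^(−0.6966).
e^(−0.6966) ≈ 0.498276567343, so P ≈ 105,310.7525.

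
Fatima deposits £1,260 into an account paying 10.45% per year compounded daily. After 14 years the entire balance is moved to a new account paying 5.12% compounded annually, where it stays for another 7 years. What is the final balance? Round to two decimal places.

After 14 years at 10.45%: 1,260 × 4.317992566 ≈ 5,440.6706.
Then 7 years at 5.12%: 5,440.6706 × 1.418395894 ≈ 7,717.0249.

£7,717.02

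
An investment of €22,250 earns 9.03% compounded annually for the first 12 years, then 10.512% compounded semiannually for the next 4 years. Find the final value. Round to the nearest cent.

€94,592.58

Phase 1: 22,250·(1 + 0.0903)^12 ≈ 62,788.7967.
Phase 2: 62,788.7967·(1 + 0.05256)^8 ≈ 94,592.5763.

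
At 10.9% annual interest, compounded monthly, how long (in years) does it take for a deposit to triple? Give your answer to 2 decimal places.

(1 + 0.00908333)^(12t) = 3.
12t = ln 3 / ln(1 + 0.00908333) ≈ 1.0986/0.00904233 ≈ 121.4966.
t ≈ 10.1247.

10.12 years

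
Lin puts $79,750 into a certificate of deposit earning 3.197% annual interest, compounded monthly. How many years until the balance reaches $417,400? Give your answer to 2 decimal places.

51.84 years

We need (1 + 0.00266417)^(12t) = 5.2339, so 12t = ln 5.2339 / ln 1.002664 ≈ 622.0902.
t ≈ 622.0902/12 = 51.8409 years.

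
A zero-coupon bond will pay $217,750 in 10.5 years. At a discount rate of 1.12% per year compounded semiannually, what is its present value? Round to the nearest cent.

$193,654.51

Growth factor = (1 + 0.0056)^21 ≈ 1.12442516899.
P = 217,750/1.12442516899 ≈ 193,654.5054.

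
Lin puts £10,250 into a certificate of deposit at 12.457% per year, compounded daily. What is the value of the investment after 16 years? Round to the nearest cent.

£75,192.96

Growth factor = (1 + 0.12457/365)^5840 ≈ 7.3358989749.
A ≈ 10,250 × 7.3358989749 ≈ 75,192.9645.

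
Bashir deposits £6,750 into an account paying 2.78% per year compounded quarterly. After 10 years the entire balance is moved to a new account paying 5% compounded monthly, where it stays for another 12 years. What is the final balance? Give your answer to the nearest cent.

£16,205.24

Phase 1: 6,750·(1 + 0.00695)^40 ≈ 8,904.7150.
Phase 2: 8,904.7150·(1 + 0.05/12)^144 ≈ 16,205.2355.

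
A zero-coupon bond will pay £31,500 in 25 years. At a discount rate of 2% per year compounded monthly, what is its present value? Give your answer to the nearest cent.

£19,113.67

Periodic rate = 2%/12 = 0.00166667; 300 periods.
P = 31,500/(1 + 0.02/12)^300 ≈ 31,500/1.6480352086 ≈ 19,113.6693.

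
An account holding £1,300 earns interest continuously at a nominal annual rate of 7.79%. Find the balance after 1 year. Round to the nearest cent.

A = P·e^(rt) = 1,300·e^(0.0779·1) = 1,300·e^0.0779.
e^0.0779 ≈ 1.081014552, so A ≈ 1,405.3189.

£1,405.32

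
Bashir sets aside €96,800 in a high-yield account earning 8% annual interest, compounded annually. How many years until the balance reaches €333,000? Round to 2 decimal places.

(1 + 0.08)^t = 333,000/96,800 = 3.4401.
t·ln(1 + 0.08) = ln(3.4401); t = 1.2355/0.076961 ≈ 16.0535.

16.05 years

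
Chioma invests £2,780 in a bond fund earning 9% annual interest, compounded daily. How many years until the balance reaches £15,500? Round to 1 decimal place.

19.1 years

(1 + 0.000246575)^(365t) = 15,500/2,780 = 5.5755.
365t·ln(1 + 0.000246575) = ln(5.5755); 365t = 1.7184/0.000246545 ≈ 6969.8816.
t ≈ 19.0956 years.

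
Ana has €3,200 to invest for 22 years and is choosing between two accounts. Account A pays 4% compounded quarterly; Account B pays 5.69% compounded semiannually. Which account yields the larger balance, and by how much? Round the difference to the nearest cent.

A: (1 + 0.01)^88 ≈ 2.400384937, so 3,200 × 2.400384937 ≈ 7,681.2318.
B: (1 + 0.02845)^44 ≈ 3.4360543969, so 3,200 × 3.4360543969 ≈ 10,995.3741.
Difference ≈ 3,314.1423 in favor of B.

Account B, by €3,314.14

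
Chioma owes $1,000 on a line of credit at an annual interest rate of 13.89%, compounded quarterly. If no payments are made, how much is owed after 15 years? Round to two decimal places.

Periodic rate = 13.89%/4 = 0.034725; periods = 4·15 = 60.
A = 1,000·(1 + 0.034725)^60 ≈ 1,000·7.753477526 ≈ 7,753.4775.

$7,753.48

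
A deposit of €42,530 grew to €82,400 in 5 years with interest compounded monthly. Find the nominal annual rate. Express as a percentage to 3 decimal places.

13.301%

The 60-period growth factor is 82,400/42,530 = 1.93746.
r/12 = 1.93746^(1/60) − 1 ≈ 0.0110839, so r ≈ 12·0.0110839 = 13.30069%.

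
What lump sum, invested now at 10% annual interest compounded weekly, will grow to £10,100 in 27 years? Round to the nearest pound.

Periodic rate = 10%/52 = 0.00192308; 1404 periods.
P = 10,100/(1 + 0.1/52)^1404 ≈ 10,100/14.84120108 ≈ 680.5379.

£681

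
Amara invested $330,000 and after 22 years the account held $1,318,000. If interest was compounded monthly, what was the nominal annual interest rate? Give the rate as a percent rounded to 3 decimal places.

6.311%

(1 + r/12)^264 = 1,318,000/330,000 = 3.99394.
1 + r/12 = 3.99394^(1/264) ≈ 1.005259, so r/12 ≈ 0.00525915.
r ≈ 12·0.00525915 = 6.31098%.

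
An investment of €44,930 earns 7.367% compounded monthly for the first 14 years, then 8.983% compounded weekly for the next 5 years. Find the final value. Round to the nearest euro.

Phase 1: 44,930·(1 + 0.07367/12)^168 ≈ 125,628.9491.
Phase 2: 125,628.9491·(1 + 0.0017275)^260 ≈ 196,781.7422.

€196,782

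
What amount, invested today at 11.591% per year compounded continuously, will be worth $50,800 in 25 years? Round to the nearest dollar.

P = A·e^(−rt) = 50,800·e^(−2.89775).
e^(−2.89775) ≈ 0.055147161684, so P ≈ 2,801.4758.

$2,801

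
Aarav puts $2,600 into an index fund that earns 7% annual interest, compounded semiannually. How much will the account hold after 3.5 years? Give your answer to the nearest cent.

$3,307.93

Growth factor = (1 + 0.035)^7 ≈ 1.272279263.
A ≈ 2,600 × 1.272279263 ≈ 3,307.9261.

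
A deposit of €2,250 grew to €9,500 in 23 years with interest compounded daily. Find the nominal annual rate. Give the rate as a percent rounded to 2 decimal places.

(1 + r/365)^8395 = 9,500/2,250 = 4.22222.
1 + r/365 = 4.22222^(1/8395) ≈ 1.000172, so r/365 ≈ 0.000171588.
r ≈ 365·0.000171588 = 6.26298%.

6.26%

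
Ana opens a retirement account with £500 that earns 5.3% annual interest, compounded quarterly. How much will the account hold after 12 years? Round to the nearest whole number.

Growth factor = (1 + 0.01325)^48 ≈ 1.88103725.
A ≈ 500 × 1.88103725 ≈ 940.5186.

£941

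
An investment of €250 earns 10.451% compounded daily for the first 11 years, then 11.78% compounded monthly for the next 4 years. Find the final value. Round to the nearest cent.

Phase 1: 250·(1 + 0.10451/365)^4015 ≈ 789.1105.
Phase 2: 789.1105·(1 + 0.1178/12)^48 ≈ 1,261.1870.

€1,261.19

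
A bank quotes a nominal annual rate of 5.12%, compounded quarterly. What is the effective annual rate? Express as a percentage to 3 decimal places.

5.219%

One year is 4 periods at 0.0128 each: (1 + 0.0128)^4 ≈ 1.052191.
EAR = 1.052191 − 1 ≈ 5.21915%.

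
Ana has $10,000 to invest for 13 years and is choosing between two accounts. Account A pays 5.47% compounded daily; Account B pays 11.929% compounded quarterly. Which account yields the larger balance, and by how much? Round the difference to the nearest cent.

Account B, by $25,732.70

Account A growth factor: (1 + 0.0547/365)^4745 ≈ 2.0361213957; balance ≈ 20,361.2140.
Account B growth factor: (1 + 0.0298225)^52 ≈ 4.6093911619; balance ≈ 46,093.9116.
Account B is larger by 25,732.6977.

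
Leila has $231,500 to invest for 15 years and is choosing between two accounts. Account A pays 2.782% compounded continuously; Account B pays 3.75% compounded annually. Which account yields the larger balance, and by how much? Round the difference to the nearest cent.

Account A growth factor: e^(0.02782·15) = e^0.4173 ≈ 1.51785780198; balance ≈ 351,384.0812.
Account B growth factor: (1 + 0.0375)^15 ≈ 1.73708704252; balance ≈ 402,135.6503.
Account B is larger by 50,751.5692.

Account B, by $50,751.57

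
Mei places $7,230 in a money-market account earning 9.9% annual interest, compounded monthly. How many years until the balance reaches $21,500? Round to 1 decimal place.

We need (1 + 0.00825)^(12t) = 2.9737, so 12t = ln 2.9737 / ln 1.00825 ≈ 132.6428.
t ≈ 132.6428/12 = 11.0536 years.

11.1 years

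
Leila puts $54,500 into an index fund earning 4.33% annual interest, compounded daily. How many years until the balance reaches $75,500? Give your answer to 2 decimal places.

(1 + 0.00011863)^(365t) = 75,500/54,500 = 1.3853.
365t·ln(1 + 0.00011863) = ln(1.3853); 365t = 0.32593/0.000118623 ≈ 2747.6263.
t ≈ 7.5277 years.

7.53 years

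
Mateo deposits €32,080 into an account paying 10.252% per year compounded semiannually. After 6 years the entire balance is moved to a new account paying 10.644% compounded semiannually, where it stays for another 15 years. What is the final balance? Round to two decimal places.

€276,903.83

After 6 years at 10.252%: 32,080 × 1.82188801986 ≈ 58,446.1677.
Then 15 years at 10.644%: 58,446.1677 × 4.73775855967 ≈ 276,903.8312.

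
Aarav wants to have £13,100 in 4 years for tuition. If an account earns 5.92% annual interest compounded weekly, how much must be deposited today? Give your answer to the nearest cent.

£10,339.25

Periodic rate = 5.92%/52 = 0.00113846; 208 periods.
P = 13,100/(1 + 0.0592/52)^208 ≈ 13,100/1.2670169868 ≈ 10,339.2458.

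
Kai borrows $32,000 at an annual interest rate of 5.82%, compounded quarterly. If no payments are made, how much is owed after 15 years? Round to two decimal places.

Growth factor = (1 + 0.01455)^60 ≈ 2.3790705017.
A ≈ 32,000 × 2.3790705017 ≈ 76,130.2561.

$76,130.26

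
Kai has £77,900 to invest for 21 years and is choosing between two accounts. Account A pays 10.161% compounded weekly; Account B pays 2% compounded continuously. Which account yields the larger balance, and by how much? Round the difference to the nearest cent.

A: (1 + 0.10161/52)^1092 ≈ 8.42941975294, so 77,900 × 8.42941975294 ≈ 656,651.7988.
B: e^(0.02·21) = e^0.42 ≈ 1.52196155562, so 77,900 × 1.52196155562 ≈ 118,560.8052.
Difference ≈ 538,090.9936 in favor of A.

Account A, by £538,090.99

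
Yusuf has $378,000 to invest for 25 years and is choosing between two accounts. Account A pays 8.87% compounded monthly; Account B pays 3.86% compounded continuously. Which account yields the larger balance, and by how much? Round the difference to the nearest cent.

Account A, by $2,451,313.65

A: (1 + 0.0887/12)^300 ≈ 9.10974438968, so 378,000 × 9.10974438968 ≈ 3,443,483.3793.
B: e^(0.0386·25) = e^0.965 ≈ 2.62478765647, so 378,000 × 2.62478765647 ≈ 992,169.7341.
Difference ≈ 2,451,313.6452 in favor of A.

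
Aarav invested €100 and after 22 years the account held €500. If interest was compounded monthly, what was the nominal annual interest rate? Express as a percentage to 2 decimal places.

The 264-period growth factor is 500/100 = 5.
r/12 = 5^(1/264) − 1 ≈ 0.00611498, so r ≈ 12·0.00611498 = 7.33797%.

7.34%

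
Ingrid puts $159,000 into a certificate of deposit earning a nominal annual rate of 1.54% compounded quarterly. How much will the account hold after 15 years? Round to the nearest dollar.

Growth factor = (1 + 0.00385)^60 ≈ 1.25930056923.
A ≈ 159,000 × 1.25930056923 ≈ 200,228.7905.

$200,229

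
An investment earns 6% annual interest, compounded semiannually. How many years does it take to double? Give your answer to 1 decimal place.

(1 + 0.03)^(2t) = 2.
2t = ln 2 / ln(1 + 0.03) ≈ 0.69315/0.0295588 ≈ 23.4498.
t ≈ 11.7249.

11.7 years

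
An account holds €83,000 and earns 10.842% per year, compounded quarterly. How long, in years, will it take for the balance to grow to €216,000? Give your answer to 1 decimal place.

We need (1 + 0.027105)^(4t) = 2.6024, so 4t = ln 2.6024 / ln 1.027105 ≈ 35.7625.
t ≈ 35.7625/4 = 8.9406 years.

8.9 years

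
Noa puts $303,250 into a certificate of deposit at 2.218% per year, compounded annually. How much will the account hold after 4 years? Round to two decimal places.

$331,062.76

Growth factor = (1 + 0.02218)^4 ≈ 1.09171560243.
A ≈ 303,250 × 1.09171560243 ≈ 331,062.7564.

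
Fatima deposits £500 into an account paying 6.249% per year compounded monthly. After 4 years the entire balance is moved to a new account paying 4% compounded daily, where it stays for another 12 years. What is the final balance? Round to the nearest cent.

Phase 1: 500·(1 + 0.0052075)^48 ≈ 641.5708.
Phase 2: 641.5708·(1 + 0.04/365)^4380 ≈ 1,036.7988.

£1,036.80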